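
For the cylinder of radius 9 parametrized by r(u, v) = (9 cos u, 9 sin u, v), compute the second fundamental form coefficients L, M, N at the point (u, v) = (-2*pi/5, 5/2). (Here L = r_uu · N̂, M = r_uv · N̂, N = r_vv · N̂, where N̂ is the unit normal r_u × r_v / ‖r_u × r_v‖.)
L = -9;  M = 0;  N = 0

Compute the unit normal N̂(u, v) = (cos(u), sin(u), 0), and the second partials r_uu, r_uv, r_vv. Take dot products:
  L(u, v) = r_uu · N̂ = -9,
  M(u, v) = r_uv · N̂ = 0,
  N(u, v) = r_vv · N̂ = 0.
Evaluating at (u, v) = (-2*pi/5, 5/2):
  L = -9, M = 0, N = 0.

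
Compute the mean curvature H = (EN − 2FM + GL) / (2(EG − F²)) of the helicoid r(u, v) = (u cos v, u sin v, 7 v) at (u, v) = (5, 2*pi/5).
H = 0

With E = 1, F = 0, G = u^2 + 49, L = 0, M = -7/sqrt(u^2 + 49), N = 0, assemble
  H = (EN − 2FM + GL) / (2(EG − F²)) = 0.
At (u, v) = (5, 2*pi/5): H = 0.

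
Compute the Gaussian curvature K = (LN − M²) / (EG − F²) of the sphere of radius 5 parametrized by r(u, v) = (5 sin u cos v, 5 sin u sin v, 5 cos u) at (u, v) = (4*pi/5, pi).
K = 1/25

Coefficients of the first fundamental form: E = 25, F = 0, G = 25*sin(u)^2.
Coefficients of the second fundamental form: L = -5*sin(u)/Abs(sin(u)), M = 0, N = -5*sin(u)^3/Abs(sin(u)).
Assemble K = (LN − M²)/(EG − F²) = 1/25. At (u, v) = (4*pi/5, pi): K = 1/25.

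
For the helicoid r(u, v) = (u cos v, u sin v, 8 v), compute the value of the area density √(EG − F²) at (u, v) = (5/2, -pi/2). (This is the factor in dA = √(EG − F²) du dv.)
√(EG − F²)|_{(5/2, -pi/2)} = sqrt(281)/2

E = 1, F = 0, G = u^2 + 64, so EG − F² = u^2 + 64. Taking the positive square root: √(EG − F²) = sqrt(u^2 + 64). At (u, v) = (5/2, -pi/2): sqrt(281)/2.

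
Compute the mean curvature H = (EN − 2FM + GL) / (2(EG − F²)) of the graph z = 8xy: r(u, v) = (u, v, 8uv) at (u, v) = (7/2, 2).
H = -3584*sqrt(1041)/1083681

With E = 64*v^2 + 1, F = 64*u*v, G = 64*u^2 + 1, L = 0, M = 8/sqrt(64*u^2 + 64*v^2 + 1), N = 0, assemble
  H = (EN − 2FM + GL) / (2(EG − F²)) = -512*u*v/(64*u^2 + 64*v^2 + 1)^(3/2).
At (u, v) = (7/2, 2): H = -3584*sqrt(1041)/1083681.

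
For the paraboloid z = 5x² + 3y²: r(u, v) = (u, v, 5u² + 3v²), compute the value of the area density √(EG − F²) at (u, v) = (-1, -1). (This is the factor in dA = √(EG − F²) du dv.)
√(EG − F²)|_{(-1, -1)} = sqrt(137)

E = 100*u^2 + 1, F = 60*u*v, G = 36*v^2 + 1, so EG − F² = 100*u^2 + 36*v^2 + 1. Taking the positive square root: √(EG − F²) = sqrt(100*u^2 + 36*v^2 + 1). At (u, v) = (-1, -1): sqrt(137).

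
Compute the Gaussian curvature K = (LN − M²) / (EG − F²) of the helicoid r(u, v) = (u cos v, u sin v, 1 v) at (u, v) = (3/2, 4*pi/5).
K = -16/169

Coefficients of the first fundamental form: E = 1, F = 0, G = u^2 + 1.
Coefficients of the second fundamental form: L = 0, M = -1/sqrt(u^2 + 1), N = 0.
Assemble K = (LN − M²)/(EG − F²) = -1/(u^2 + 1)^2. At (u, v) = (3/2, 4*pi/5): K = -16/169.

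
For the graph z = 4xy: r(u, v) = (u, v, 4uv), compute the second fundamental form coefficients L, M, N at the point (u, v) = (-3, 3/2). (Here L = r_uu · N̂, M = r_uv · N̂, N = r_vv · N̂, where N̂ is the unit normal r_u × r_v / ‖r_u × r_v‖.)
L = 0;  M = 4*sqrt(181)/181;  N = 0

Compute the unit normal N̂(u, v) = (-4*v/sqrt(16*u^2 + 16*v^2 + 1), -4*u/sqrt(16*u^2 + 16*v^2 + 1), 1/sqrt(16*u^2 + 16*v^2 + 1)), and the second partials r_uu, r_uv, r_vv. Take dot products:
  L(u, v) = r_uu · N̂ = 0,
  M(u, v) = r_uv · N̂ = 4/sqrt(16*u^2 + 16*v^2 + 1),
  N(u, v) = r_vv · N̂ = 0.
Evaluating at (u, v) = (-3, 3/2):
  L = 0, M = 4*sqrt(181)/181, N = 0.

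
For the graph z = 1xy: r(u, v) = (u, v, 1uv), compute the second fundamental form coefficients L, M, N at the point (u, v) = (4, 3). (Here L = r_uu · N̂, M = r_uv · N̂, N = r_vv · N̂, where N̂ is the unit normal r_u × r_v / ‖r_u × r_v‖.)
L = 0;  M = sqrt(26)/26;  N = 0

Compute the unit normal N̂(u, v) = (-v/sqrt(u^2 + v^2 + 1), -u/sqrt(u^2 + v^2 + 1), 1/sqrt(u^2 + v^2 + 1)), and the second partials r_uu, r_uv, r_vv. Take dot products:
  L(u, v) = r_uu · N̂ = 0,
  M(u, v) = r_uv · N̂ = 1/sqrt(u^2 + v^2 + 1),
  N(u, v) = r_vv · N̂ = 0.
Evaluating at (u, v) = (4, 3):
  L = 0, M = sqrt(26)/26, N = 0.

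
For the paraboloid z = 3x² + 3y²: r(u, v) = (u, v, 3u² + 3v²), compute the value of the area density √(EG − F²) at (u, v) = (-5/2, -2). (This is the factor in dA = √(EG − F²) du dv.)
√(EG − F²)|_{(-5/2, -2)} = sqrt(370)

E = 36*u^2 + 1, F = 36*u*v, G = 36*v^2 + 1, so EG − F² = 36*u^2 + 36*v^2 + 1. Taking the positive square root: √(EG − F²) = sqrt(36*u^2 + 36*v^2 + 1). At (u, v) = (-5/2, -2): sqrt(370).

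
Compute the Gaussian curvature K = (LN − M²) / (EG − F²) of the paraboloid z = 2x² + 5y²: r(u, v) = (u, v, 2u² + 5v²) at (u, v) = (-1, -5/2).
K = 10/103041

Coefficients of the first fundamental form: E = 16*u^2 + 1, F = 40*u*v, G = 100*v^2 + 1.
Coefficients of the second fundamental form: L = 4/sqrt(16*u^2 + 100*v^2 + 1), M = 0, N = 10/sqrt(16*u^2 + 100*v^2 + 1).
Assemble K = (LN − M²)/(EG − F²) = 40/(256*u^4 + 3200*u^2*v^2 + 32*u^2 + 10000*v^4 + 200*v^2 + 1). At (u, v) = (-1, -5/2): K = 10/103041.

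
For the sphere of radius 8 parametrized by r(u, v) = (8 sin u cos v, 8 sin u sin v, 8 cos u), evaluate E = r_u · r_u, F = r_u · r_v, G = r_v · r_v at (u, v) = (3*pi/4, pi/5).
E = 64;  F = 0;  G = 32

Partials: r_u = (8*cos(u)*cos(v), 8*sin(v)*cos(u), -8*sin(u)), r_v = (-8*sin(u)*sin(v), 8*sin(u)*cos(v), 0). As functions of (u, v):
  E = r_u · r_u = 64,
  F = r_u · r_v = 0,
  G = r_v · r_v = 64*sin(u)^2.
Evaluating at (u, v) = (3*pi/4, pi/5): E = 64, F = 0, G = 32.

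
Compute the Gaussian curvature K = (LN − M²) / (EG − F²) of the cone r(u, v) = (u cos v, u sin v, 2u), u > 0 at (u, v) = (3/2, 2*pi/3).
K = 0

Coefficients of the first fundamental form: E = 5, F = 0, G = u^2.
Coefficients of the second fundamental form: L = 0, M = 0, N = 2*sqrt(5)*u^2/(5*Abs(u)).
Assemble K = (LN − M²)/(EG − F²) = 0. At (u, v) = (3/2, 2*pi/3): K = 0.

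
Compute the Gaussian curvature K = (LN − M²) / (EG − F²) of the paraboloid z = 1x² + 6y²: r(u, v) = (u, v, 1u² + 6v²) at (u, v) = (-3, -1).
K = 24/32761

Coefficients of the first fundamental form: E = 4*u^2 + 1, F = 24*u*v, G = 144*v^2 + 1.
Coefficients of the second fundamental form: L = 2/sqrt(4*u^2 + 144*v^2 + 1), M = 0, N = 12/sqrt(4*u^2 + 144*v^2 + 1).
Assemble K = (LN − M²)/(EG − F²) = 24/(16*u^4 + 1152*u^2*v^2 + 8*u^2 + 20736*v^4 + 288*v^2 + 1). At (u, v) = (-3, -1): K = 24/32761.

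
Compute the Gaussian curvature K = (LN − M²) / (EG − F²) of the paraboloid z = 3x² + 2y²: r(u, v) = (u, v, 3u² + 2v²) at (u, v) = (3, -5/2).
K = 24/180625

Coefficients of the first fundamental form: E = 36*u^2 + 1, F = 24*u*v, G = 16*v^2 + 1.
Coefficients of the second fundamental form: L = 6/sqrt(36*u^2 + 16*v^2 + 1), M = 0, N = 4/sqrt(36*u^2 + 16*v^2 + 1).
Assemble K = (LN − M²)/(EG − F²) = 24/(1296*u^4 + 1152*u^2*v^2 + 72*u^2 + 256*v^4 + 32*v^2 + 1). At (u, v) = (3, -5/2): K = 24/180625.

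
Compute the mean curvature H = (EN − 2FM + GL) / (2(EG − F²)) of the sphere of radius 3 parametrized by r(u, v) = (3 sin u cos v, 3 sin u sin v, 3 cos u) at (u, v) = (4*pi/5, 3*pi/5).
H = -1/3

With E = 9, F = 0, G = 9*sin(u)^2, L = -3*sin(u)/Abs(sin(u)), M = 0, N = -3*sin(u)^3/Abs(sin(u)), assemble
  H = (EN − 2FM + GL) / (2(EG − F²)) = -sin(u)/(3*Abs(sin(u))).
At (u, v) = (4*pi/5, 3*pi/5): H = -1/3.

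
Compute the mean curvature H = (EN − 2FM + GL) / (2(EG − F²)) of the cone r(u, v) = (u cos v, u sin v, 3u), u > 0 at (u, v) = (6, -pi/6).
H = sqrt(10)/40

With E = 10, F = 0, G = u^2, L = 0, M = 0, N = 3*sqrt(10)*u^2/(10*Abs(u)), assemble
  H = (EN − 2FM + GL) / (2(EG − F²)) = 3*sqrt(10)/(20*Abs(u)).
At (u, v) = (6, -pi/6): H = sqrt(10)/40.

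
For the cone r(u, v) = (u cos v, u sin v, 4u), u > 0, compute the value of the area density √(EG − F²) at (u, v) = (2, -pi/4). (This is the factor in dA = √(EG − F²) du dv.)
√(EG − F²)|_{(2, -pi/4)} = 2*sqrt(17)

E = 17, F = 0, G = u^2, so EG − F² = 17*u^2. Taking the positive square root: √(EG − F²) = sqrt(17)*Abs(u). At (u, v) = (2, -pi/4): 2*sqrt(17).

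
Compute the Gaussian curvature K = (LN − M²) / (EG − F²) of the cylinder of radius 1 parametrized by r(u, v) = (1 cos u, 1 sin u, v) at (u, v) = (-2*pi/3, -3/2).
K = 0

Coefficients of the first fundamental form: E = 1, F = 0, G = 1.
Coefficients of the second fundamental form: L = -1, M = 0, N = 0.
Assemble K = (LN − M²)/(EG − F²) = 0. At (u, v) = (-2*pi/3, -3/2): K = 0.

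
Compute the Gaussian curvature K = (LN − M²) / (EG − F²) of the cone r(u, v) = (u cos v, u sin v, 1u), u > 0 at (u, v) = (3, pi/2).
K = 0

Coefficients of the first fundamental form: E = 2, F = 0, G = u^2.
Coefficients of the second fundamental form: L = 0, M = 0, N = sqrt(2)*u^2/(2*Abs(u)).
Assemble K = (LN − M²)/(EG − F²) = 0. At (u, v) = (3, pi/2): K = 0.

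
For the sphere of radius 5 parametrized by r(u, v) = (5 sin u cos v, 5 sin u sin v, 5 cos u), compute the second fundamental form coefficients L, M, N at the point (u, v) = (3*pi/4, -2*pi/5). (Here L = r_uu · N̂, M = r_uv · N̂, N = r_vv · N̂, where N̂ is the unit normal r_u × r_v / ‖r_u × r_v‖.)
L = -5;  M = 0;  N = -5/2

Compute the unit normal N̂(u, v) = (sin(u)^2*cos(v)/Abs(sin(u)), sin(u)^2*sin(v)/Abs(sin(u)), sin(2*u)/(2*Abs(sin(u)))), and the second partials r_uu, r_uv, r_vv. Take dot products:
  L(u, v) = r_uu · N̂ = -5*sin(u)/Abs(sin(u)),
  M(u, v) = r_uv · N̂ = 0,
  N(u, v) = r_vv · N̂ = -5*sin(u)^3/Abs(sin(u)).
Evaluating at (u, v) = (3*pi/4, -2*pi/5):
  L = -5, M = 0, N = -5/2.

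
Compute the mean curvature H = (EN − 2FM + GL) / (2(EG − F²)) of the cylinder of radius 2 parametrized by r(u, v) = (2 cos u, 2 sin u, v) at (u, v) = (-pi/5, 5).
H = -1/4

With E = 4, F = 0, G = 1, L = -2, M = 0, N = 0, assemble
  H = (EN − 2FM + GL) / (2(EG − F²)) = -1/4.
At (u, v) = (-pi/5, 5): H = -1/4.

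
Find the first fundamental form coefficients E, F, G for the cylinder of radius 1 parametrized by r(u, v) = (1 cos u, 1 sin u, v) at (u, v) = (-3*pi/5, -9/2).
E = 1;  F = 0;  G = 1

Partials: r_u = (-sin(u), cos(u), 0), r_v = (0, 0, 1). As functions of (u, v):
  E = r_u · r_u = 1,
  F = r_u · r_v = 0,
  G = r_v · r_v = 1.
Evaluating at (u, v) = (-3*pi/5, -9/2): E = 1, F = 0, G = 1.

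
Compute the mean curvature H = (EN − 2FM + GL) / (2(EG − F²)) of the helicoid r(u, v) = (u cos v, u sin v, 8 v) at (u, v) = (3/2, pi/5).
H = 0

With E = 1, F = 0, G = u^2 + 64, L = 0, M = -8/sqrt(u^2 + 64), N = 0, assemble
  H = (EN − 2FM + GL) / (2(EG − F²)) = 0.
At (u, v) = (3/2, pi/5): H = 0.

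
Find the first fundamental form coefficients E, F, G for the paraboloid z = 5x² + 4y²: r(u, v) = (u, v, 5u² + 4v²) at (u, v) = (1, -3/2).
E = 101;  F = -120;  G = 145

Partials: r_u = (1, 0, 10*u), r_v = (0, 1, 8*v). As functions of (u, v):
  E = r_u · r_u = 100*u^2 + 1,
  F = r_u · r_v = 80*u*v,
  G = r_v · r_v = 64*v^2 + 1.
Evaluating at (u, v) = (1, -3/2): E = 101, F = -120, G = 145.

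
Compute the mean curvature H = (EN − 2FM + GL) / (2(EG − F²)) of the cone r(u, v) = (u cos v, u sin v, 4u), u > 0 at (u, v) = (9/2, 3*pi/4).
H = 4*sqrt(17)/153

With E = 17, F = 0, G = u^2, L = 0, M = 0, N = 4*sqrt(17)*u^2/(17*Abs(u)), assemble
  H = (EN − 2FM + GL) / (2(EG − F²)) = 2*sqrt(17)/(17*Abs(u)).
At (u, v) = (9/2, 3*pi/4): H = 4*sqrt(17)/153.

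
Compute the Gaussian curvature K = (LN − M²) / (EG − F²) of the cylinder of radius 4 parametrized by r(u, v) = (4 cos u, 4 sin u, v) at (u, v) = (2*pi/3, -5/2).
K = 0

Coefficients of the first fundamental form: E = 16, F = 0, G = 1.
Coefficients of the second fundamental form: L = -4, M = 0, N = 0.
Assemble K = (LN − M²)/(EG − F²) = 0. At (u, v) = (2*pi/3, -5/2): K = 0.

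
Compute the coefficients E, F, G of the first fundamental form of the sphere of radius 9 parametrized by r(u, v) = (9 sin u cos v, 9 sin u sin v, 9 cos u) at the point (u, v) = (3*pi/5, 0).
E = 81;  F = 0;  G = 81*sqrt(5)/8 + 405/8

Partials: r_u = (9*cos(u)*cos(v), 9*sin(v)*cos(u), -9*sin(u)), r_v = (-9*sin(u)*sin(v), 9*sin(u)*cos(v), 0). As functions of (u, v):
  E = r_u · r_u = 81,
  F = r_u · r_v = 0,
  G = r_v · r_v = 81*sin(u)^2.
Evaluating at (u, v) = (3*pi/5, 0): E = 81, F = 0, G = 81*sqrt(5)/8 + 405/8.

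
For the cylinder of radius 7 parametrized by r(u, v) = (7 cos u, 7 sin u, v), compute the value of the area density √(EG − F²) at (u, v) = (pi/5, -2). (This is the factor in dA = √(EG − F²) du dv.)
√(EG − F²)|_{(pi/5, -2)} = 7

E = 49, F = 0, G = 1, so EG − F² = 49. Taking the positive square root: √(EG − F²) = 7. At (u, v) = (pi/5, -2): 7.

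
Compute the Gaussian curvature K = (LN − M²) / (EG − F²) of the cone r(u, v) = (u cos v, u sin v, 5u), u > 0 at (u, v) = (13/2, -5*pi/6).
K = 0

Coefficients of the first fundamental form: E = 26, F = 0, G = u^2.
Coefficients of the second fundamental form: L = 0, M = 0, N = 5*sqrt(26)*u^2/(26*Abs(u)).
Assemble K = (LN − M²)/(EG − F²) = 0. At (u, v) = (13/2, -5*pi/6): K = 0.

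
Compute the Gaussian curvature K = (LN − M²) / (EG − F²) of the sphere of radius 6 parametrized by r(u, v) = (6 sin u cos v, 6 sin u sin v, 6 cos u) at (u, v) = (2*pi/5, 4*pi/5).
K = 1/36

Coefficients of the first fundamental form: E = 36, F = 0, G = 36*sin(u)^2.
Coefficients of the second fundamental form: L = -6*sin(u)/Abs(sin(u)), M = 0, N = -6*sin(u)^3/Abs(sin(u)).
Assemble K = (LN − M²)/(EG − F²) = 1/36. At (u, v) = (2*pi/5, 4*pi/5): K = 1/36.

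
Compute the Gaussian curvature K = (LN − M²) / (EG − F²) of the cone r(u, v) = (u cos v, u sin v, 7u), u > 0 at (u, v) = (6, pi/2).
K = 0

Coefficients of the first fundamental form: E = 50, F = 0, G = u^2.
Coefficients of the second fundamental form: L = 0, M = 0, N = 7*sqrt(2)*u^2/(10*Abs(u)).
Assemble K = (LN − M²)/(EG − F²) = 0. At (u, v) = (6, pi/2): K = 0.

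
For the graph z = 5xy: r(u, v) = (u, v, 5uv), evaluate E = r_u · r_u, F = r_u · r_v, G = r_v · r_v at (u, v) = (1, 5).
E = 626;  F = 125;  G = 26

Partials: r_u = (1, 0, 5*v), r_v = (0, 1, 5*u). As functions of (u, v):
  E = r_u · r_u = 25*v^2 + 1,
  F = r_u · r_v = 25*u*v,
  G = r_v · r_v = 25*u^2 + 1.
Evaluating at (u, v) = (1, 5): E = 626, F = 125, G = 26.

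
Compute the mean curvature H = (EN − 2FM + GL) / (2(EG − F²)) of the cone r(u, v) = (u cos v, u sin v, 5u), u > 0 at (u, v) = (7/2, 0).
H = 5*sqrt(26)/182

With E = 26, F = 0, G = u^2, L = 0, M = 0, N = 5*sqrt(26)*u^2/(26*Abs(u)), assemble
  H = (EN − 2FM + GL) / (2(EG − F²)) = 5*sqrt(26)/(52*Abs(u)).
At (u, v) = (7/2, 0): H = 5*sqrt(26)/182.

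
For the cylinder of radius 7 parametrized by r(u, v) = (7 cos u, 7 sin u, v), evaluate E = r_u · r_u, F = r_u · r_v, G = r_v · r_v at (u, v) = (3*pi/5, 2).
E = 49;  F = 0;  G = 1

Partials: r_u = (-7*sin(u), 7*cos(u), 0), r_v = (0, 0, 1). As functions of (u, v):
  E = r_u · r_u = 49,
  F = r_u · r_v = 0,
  G = r_v · r_v = 1.
Evaluating at (u, v) = (3*pi/5, 2): E = 49, F = 0, G = 1.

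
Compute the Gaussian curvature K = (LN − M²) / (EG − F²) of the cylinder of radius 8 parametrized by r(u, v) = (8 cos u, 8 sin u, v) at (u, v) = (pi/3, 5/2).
K = 0

Coefficients of the first fundamental form: E = 64, F = 0, G = 1.
Coefficients of the second fundamental form: L = -8, M = 0, N = 0.
Assemble K = (LN − M²)/(EG − F²) = 0. At (u, v) = (pi/3, 5/2): K = 0.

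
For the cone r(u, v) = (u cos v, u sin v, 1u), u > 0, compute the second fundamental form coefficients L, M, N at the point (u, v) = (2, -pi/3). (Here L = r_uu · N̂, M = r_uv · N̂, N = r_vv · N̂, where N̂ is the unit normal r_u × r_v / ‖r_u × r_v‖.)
L = 0;  M = 0;  N = sqrt(2)

Compute the unit normal N̂(u, v) = (-sqrt(2)*u*cos(v)/(2*Abs(u)), -sqrt(2)*u*sin(v)/(2*Abs(u)), sqrt(2)*u/(2*Abs(u))), and the second partials r_uu, r_uv, r_vv. Take dot products:
  L(u, v) = r_uu · N̂ = 0,
  M(u, v) = r_uv · N̂ = 0,
  N(u, v) = r_vv · N̂ = sqrt(2)*u^2/(2*Abs(u)).
Evaluating at (u, v) = (2, -pi/3):
  L = 0, M = 0, N = sqrt(2).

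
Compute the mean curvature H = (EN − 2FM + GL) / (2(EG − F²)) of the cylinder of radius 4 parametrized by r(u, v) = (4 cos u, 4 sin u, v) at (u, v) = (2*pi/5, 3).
H = -1/8

With E = 16, F = 0, G = 1, L = -4, M = 0, N = 0, assemble
  H = (EN − 2FM + GL) / (2(EG − F²)) = -1/8.
At (u, v) = (2*pi/5, 3): H = -1/8.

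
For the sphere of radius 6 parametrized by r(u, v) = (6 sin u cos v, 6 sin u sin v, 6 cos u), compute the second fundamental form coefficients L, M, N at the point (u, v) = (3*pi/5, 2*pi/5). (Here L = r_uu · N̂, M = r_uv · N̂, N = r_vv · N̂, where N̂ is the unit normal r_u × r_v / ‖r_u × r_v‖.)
L = -6;  M = 0;  N = -15/4 - 3*sqrt(5)/4

Compute the unit normal N̂(u, v) = (sin(u)^2*cos(v)/Abs(sin(u)), sin(u)^2*sin(v)/Abs(sin(u)), sin(2*u)/(2*Abs(sin(u)))), and the second partials r_uu, r_uv, r_vv. Take dot products:
  L(u, v) = r_uu · N̂ = -6*sin(u)/Abs(sin(u)),
  M(u, v) = r_uv · N̂ = 0,
  N(u, v) = r_vv · N̂ = -6*sin(u)^3/Abs(sin(u)).
Evaluating at (u, v) = (3*pi/5, 2*pi/5):
  L = -6, M = 0, N = -15/4 - 3*sqrt(5)/4.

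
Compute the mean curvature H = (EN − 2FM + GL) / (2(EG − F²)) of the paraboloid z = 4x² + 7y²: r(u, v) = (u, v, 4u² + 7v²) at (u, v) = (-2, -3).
H = 8859*sqrt(2021)/4084441

With E = 64*u^2 + 1, F = 112*u*v, G = 196*v^2 + 1, L = 8/sqrt(64*u^2 + 196*v^2 + 1), M = 0, N = 14/sqrt(64*u^2 + 196*v^2 + 1), assemble
  H = (EN − 2FM + GL) / (2(EG − F²)) = (448*u^2 + 784*v^2 + 11)/(64*u^2 + 196*v^2 + 1)^(3/2).
At (u, v) = (-2, -3): H = 8859*sqrt(2021)/4084441.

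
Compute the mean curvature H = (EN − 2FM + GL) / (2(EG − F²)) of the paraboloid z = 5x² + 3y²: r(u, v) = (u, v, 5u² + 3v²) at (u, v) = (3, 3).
H = 4328/42875

With E = 100*u^2 + 1, F = 60*u*v, G = 36*v^2 + 1, L = 10/sqrt(100*u^2 + 36*v^2 + 1), M = 0, N = 6/sqrt(100*u^2 + 36*v^2 + 1), assemble
  H = (EN − 2FM + GL) / (2(EG − F²)) = 4*(75*u^2 + 45*v^2 + 2)/(100*u^2 + 36*v^2 + 1)^(3/2).
At (u, v) = (3, 3): H = 4328/42875.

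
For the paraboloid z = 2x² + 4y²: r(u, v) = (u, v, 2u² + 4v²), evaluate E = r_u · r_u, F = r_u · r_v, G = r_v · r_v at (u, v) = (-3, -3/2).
E = 145;  F = 144;  G = 145

Partials: r_u = (1, 0, 4*u), r_v = (0, 1, 8*v). As functions of (u, v):
  E = r_u · r_u = 16*u^2 + 1,
  F = r_u · r_v = 32*u*v,
  G = r_v · r_v = 64*v^2 + 1.
Evaluating at (u, v) = (-3, -3/2): E = 145, F = 144, G = 145.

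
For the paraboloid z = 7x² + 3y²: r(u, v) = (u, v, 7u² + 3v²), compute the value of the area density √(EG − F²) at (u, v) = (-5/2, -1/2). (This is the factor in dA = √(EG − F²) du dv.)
√(EG − F²)|_{(-5/2, -1/2)} = sqrt(1235)

E = 196*u^2 + 1, F = 84*u*v, G = 36*v^2 + 1, so EG − F² = 196*u^2 + 36*v^2 + 1. Taking the positive square root: √(EG − F²) = sqrt(196*u^2 + 36*v^2 + 1). At (u, v) = (-5/2, -1/2): sqrt(1235).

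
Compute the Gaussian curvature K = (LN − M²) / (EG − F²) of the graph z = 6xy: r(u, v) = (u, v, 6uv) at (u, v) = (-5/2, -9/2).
K = -36/912025

Coefficients of the first fundamental form: E = 36*v^2 + 1, F = 36*u*v, G = 36*u^2 + 1.
Coefficients of the second fundamental form: L = 0, M = 6/sqrt(36*u^2 + 36*v^2 + 1), N = 0.
Assemble K = (LN − M²)/(EG − F²) = -36/(1296*u^4 + 2592*u^2*v^2 + 72*u^2 + 1296*v^4 + 72*v^2 + 1). At (u, v) = (-5/2, -9/2): K = -36/912025.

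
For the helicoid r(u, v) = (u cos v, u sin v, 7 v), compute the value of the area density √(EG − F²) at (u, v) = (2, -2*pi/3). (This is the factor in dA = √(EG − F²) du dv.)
√(EG − F²)|_{(2, -2*pi/3)} = sqrt(53)

E = 1, F = 0, G = u^2 + 49, so EG − F² = u^2 + 49. Taking the positive square root: √(EG − F²) = sqrt(u^2 + 49). At (u, v) = (2, -2*pi/3): sqrt(53).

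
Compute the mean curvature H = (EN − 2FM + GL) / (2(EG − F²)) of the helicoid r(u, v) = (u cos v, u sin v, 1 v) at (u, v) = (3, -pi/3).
H = 0

With E = 1, F = 0, G = u^2 + 1, L = 0, M = -1/sqrt(u^2 + 1), N = 0, assemble
  H = (EN − 2FM + GL) / (2(EG − F²)) = 0.
At (u, v) = (3, -pi/3): H = 0.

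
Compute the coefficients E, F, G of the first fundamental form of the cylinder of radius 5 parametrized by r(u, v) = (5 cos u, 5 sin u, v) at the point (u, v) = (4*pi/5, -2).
E = 25;  F = 0;  G = 1

Partials: r_u = (-5*sin(u), 5*cos(u), 0), r_v = (0, 0, 1). As functions of (u, v):
  E = r_u · r_u = 25,
  F = r_u · r_v = 0,
  G = r_v · r_v = 1.
Evaluating at (u, v) = (4*pi/5, -2): E = 25, F = 0, G = 1.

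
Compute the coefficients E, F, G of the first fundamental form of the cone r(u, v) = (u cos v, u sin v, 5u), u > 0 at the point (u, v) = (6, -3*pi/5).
E = 26;  F = 0;  G = 36

Partials: r_u = (cos(v), sin(v), 5), r_v = (-u*sin(v), u*cos(v), 0). As functions of (u, v):
  E = r_u · r_u = 26,
  F = r_u · r_v = 0,
  G = r_v · r_v = u^2.
Evaluating at (u, v) = (6, -3*pi/5): E = 26, F = 0, G = 36.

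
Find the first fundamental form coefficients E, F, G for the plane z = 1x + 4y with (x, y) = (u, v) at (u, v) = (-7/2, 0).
E = 2;  F = 4;  G = 17

Partials: r_u = (1, 0, 1), r_v = (0, 1, 4). As functions of (u, v):
  E = r_u · r_u = 2,
  F = r_u · r_v = 4,
  G = r_v · r_v = 17.
Evaluating at (u, v) = (-7/2, 0): E = 2, F = 4, G = 17.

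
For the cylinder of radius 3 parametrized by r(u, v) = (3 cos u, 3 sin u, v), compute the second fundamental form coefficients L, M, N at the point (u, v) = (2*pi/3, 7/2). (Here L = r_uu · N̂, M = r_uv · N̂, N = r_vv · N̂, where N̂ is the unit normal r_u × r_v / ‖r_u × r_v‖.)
L = -3;  M = 0;  N = 0

Compute the unit normal N̂(u, v) = (cos(u), sin(u), 0), and the second partials r_uu, r_uv, r_vv. Take dot products:
  L(u, v) = r_uu · N̂ = -3,
  M(u, v) = r_uv · N̂ = 0,
  N(u, v) = r_vv · N̂ = 0.
Evaluating at (u, v) = (2*pi/3, 7/2):
  L = -3, M = 0, N = 0.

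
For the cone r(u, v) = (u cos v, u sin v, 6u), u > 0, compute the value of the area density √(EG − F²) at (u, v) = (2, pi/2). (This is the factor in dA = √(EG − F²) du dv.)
√(EG − F²)|_{(2, pi/2)} = 2*sqrt(37)

E = 37, F = 0, G = u^2, so EG − F² = 37*u^2. Taking the positive square root: √(EG − F²) = sqrt(37)*Abs(u). At (u, v) = (2, pi/2): 2*sqrt(37).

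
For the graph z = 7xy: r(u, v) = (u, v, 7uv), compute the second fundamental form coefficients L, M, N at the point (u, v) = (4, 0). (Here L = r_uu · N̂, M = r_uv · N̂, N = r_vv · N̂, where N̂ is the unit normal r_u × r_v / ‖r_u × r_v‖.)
L = 0;  M = 7*sqrt(785)/785;  N = 0

Compute the unit normal N̂(u, v) = (-7*v/sqrt(49*u^2 + 49*v^2 + 1), -7*u/sqrt(49*u^2 + 49*v^2 + 1), 1/sqrt(49*u^2 + 49*v^2 + 1)), and the second partials r_uu, r_uv, r_vv. Take dot products:
  L(u, v) = r_uu · N̂ = 0,
  M(u, v) = r_uv · N̂ = 7/sqrt(49*u^2 + 49*v^2 + 1),
  N(u, v) = r_vv · N̂ = 0.
Evaluating at (u, v) = (4, 0):
  L = 0, M = 7*sqrt(785)/785, N = 0.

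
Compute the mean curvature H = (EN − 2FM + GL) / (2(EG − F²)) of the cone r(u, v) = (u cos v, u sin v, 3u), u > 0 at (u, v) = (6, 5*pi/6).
H = sqrt(10)/40

With E = 10, F = 0, G = u^2, L = 0, M = 0, N = 3*sqrt(10)*u^2/(10*Abs(u)), assemble
  H = (EN − 2FM + GL) / (2(EG − F²)) = 3*sqrt(10)/(20*Abs(u)).
At (u, v) = (6, 5*pi/6): H = sqrt(10)/40.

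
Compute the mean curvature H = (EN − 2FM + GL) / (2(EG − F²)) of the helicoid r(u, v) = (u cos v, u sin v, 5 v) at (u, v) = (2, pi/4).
H = 0

With E = 1, F = 0, G = u^2 + 25, L = 0, M = -5/sqrt(u^2 + 25), N = 0, assemble
  H = (EN − 2FM + GL) / (2(EG − F²)) = 0.
At (u, v) = (2, pi/4): H = 0.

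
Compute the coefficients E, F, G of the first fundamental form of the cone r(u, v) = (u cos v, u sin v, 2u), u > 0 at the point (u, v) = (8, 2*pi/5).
E = 5;  F = 0;  G = 64

Partials: r_u = (cos(v), sin(v), 2), r_v = (-u*sin(v), u*cos(v), 0). As functions of (u, v):
  E = r_u · r_u = 5,
  F = r_u · r_v = 0,
  G = r_v · r_v = u^2.
Evaluating at (u, v) = (8, 2*pi/5): E = 5, F = 0, G = 64.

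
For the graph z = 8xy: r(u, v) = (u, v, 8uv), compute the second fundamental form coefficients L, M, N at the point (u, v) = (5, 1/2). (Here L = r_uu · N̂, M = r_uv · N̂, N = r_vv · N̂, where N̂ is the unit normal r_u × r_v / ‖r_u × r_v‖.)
L = 0;  M = 8*sqrt(33)/231;  N = 0

Compute the unit normal N̂(u, v) = (-8*v/sqrt(64*u^2 + 64*v^2 + 1), -8*u/sqrt(64*u^2 + 64*v^2 + 1), 1/sqrt(64*u^2 + 64*v^2 + 1)), and the second partials r_uu, r_uv, r_vv. Take dot products:
  L(u, v) = r_uu · N̂ = 0,
  M(u, v) = r_uv · N̂ = 8/sqrt(64*u^2 + 64*v^2 + 1),
  N(u, v) = r_vv · N̂ = 0.
Evaluating at (u, v) = (5, 1/2):
  L = 0, M = 8*sqrt(33)/231, N = 0.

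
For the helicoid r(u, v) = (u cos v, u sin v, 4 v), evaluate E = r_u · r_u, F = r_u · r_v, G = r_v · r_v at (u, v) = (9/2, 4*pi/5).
E = 1;  F = 0;  G = 145/4

Partials: r_u = (cos(v), sin(v), 0), r_v = (-u*sin(v), u*cos(v), 4). As functions of (u, v):
  E = r_u · r_u = 1,
  F = r_u · r_v = 0,
  G = r_v · r_v = u^2 + 16.
Evaluating at (u, v) = (9/2, 4*pi/5): E = 1, F = 0, G = 145/4.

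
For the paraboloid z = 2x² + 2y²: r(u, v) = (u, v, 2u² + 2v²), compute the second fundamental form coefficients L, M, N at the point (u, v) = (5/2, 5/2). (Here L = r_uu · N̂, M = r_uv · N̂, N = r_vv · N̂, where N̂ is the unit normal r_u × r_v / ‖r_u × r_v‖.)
L = 4*sqrt(201)/201;  M = 0;  N = 4*sqrt(201)/201

Compute the unit normal N̂(u, v) = (-4*u/sqrt(16*u^2 + 16*v^2 + 1), -4*v/sqrt(16*u^2 + 16*v^2 + 1), 1/sqrt(16*u^2 + 16*v^2 + 1)), and the second partials r_uu, r_uv, r_vv. Take dot products:
  L(u, v) = r_uu · N̂ = 4/sqrt(16*u^2 + 16*v^2 + 1),
  M(u, v) = r_uv · N̂ = 0,
  N(u, v) = r_vv · N̂ = 4/sqrt(16*u^2 + 16*v^2 + 1).
Evaluating at (u, v) = (5/2, 5/2):
  L = 4*sqrt(201)/201, M = 0, N = 4*sqrt(201)/201.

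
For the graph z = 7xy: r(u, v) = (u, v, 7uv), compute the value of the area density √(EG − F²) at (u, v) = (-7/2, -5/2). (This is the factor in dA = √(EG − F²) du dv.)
√(EG − F²)|_{(-7/2, -5/2)} = 11*sqrt(30)/2

E = 49*v^2 + 1, F = 49*u*v, G = 49*u^2 + 1, so EG − F² = 49*u^2 + 49*v^2 + 1. Taking the positive square root: √(EG − F²) = sqrt(49*u^2 + 49*v^2 + 1). At (u, v) = (-7/2, -5/2): 11*sqrt(30)/2.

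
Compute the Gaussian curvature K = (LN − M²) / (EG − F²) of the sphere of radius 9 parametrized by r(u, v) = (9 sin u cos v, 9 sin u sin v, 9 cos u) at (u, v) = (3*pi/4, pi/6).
K = 1/81

Coefficients of the first fundamental form: E = 81, F = 0, G = 81*sin(u)^2.
Coefficients of the second fundamental form: L = -9*sin(u)/Abs(sin(u)), M = 0, N = -9*sin(u)^3/Abs(sin(u)).
Assemble K = (LN − M²)/(EG − F²) = 1/81. At (u, v) = (3*pi/4, pi/6): K = 1/81.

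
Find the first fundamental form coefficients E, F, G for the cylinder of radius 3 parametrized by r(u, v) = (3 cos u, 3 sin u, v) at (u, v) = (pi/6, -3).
E = 9;  F = 0;  G = 1

Partials: r_u = (-3*sin(u), 3*cos(u), 0), r_v = (0, 0, 1). As functions of (u, v):
  E = r_u · r_u = 9,
  F = r_u · r_v = 0,
  G = r_v · r_v = 1.
Evaluating at (u, v) = (pi/6, -3): E = 9, F = 0, G = 1.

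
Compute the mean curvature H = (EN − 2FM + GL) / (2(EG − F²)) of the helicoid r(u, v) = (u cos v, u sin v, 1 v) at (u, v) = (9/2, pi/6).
H = 0

With E = 1, F = 0, G = u^2 + 1, L = 0, M = -1/sqrt(u^2 + 1), N = 0, assemble
  H = (EN − 2FM + GL) / (2(EG − F²)) = 0.
At (u, v) = (9/2, pi/6): H = 0.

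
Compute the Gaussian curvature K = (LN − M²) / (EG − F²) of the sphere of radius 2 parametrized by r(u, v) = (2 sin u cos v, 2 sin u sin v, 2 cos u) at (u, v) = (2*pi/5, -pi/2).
K = 1/4

Coefficients of the first fundamental form: E = 4, F = 0, G = 4*sin(u)^2.
Coefficients of the second fundamental form: L = -2*sin(u)/Abs(sin(u)), M = 0, N = -2*sin(u)^3/Abs(sin(u)).
Assemble K = (LN − M²)/(EG − F²) = 1/4. At (u, v) = (2*pi/5, -pi/2): K = 1/4.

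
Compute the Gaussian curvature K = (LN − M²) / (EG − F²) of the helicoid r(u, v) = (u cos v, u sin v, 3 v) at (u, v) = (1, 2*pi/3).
K = -9/100

Coefficients of the first fundamental form: E = 1, F = 0, G = u^2 + 9.
Coefficients of the second fundamental form: L = 0, M = -3/sqrt(u^2 + 9), N = 0.
Assemble K = (LN − M²)/(EG − F²) = -9/(u^2 + 9)^2. At (u, v) = (1, 2*pi/3): K = -9/100.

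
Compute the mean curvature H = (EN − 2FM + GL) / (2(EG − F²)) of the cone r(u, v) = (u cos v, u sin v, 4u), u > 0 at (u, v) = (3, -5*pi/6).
H = 2*sqrt(17)/51

With E = 17, F = 0, G = u^2, L = 0, M = 0, N = 4*sqrt(17)*u^2/(17*Abs(u)), assemble
  H = (EN − 2FM + GL) / (2(EG − F²)) = 2*sqrt(17)/(17*Abs(u)).
At (u, v) = (3, -5*pi/6): H = 2*sqrt(17)/51.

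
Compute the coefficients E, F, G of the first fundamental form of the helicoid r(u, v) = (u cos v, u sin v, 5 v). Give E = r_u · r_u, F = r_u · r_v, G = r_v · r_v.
E = 1;  F = 0;  G = u^2 + 25

Compute partials: r_u = (cos(v), sin(v), 0), r_v = (-u*sin(v), u*cos(v), 5). Then
  E = r_u · r_u = 1,
  F = r_u · r_v = 0,
  G = r_v · r_v = u^2 + 25.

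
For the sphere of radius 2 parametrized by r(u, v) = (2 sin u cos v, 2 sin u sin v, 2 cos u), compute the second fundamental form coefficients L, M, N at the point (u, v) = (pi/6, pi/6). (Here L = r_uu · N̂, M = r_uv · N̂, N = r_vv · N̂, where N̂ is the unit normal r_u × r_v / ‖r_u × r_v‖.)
L = -2;  M = 0;  N = -1/2

Compute the unit normal N̂(u, v) = (sin(u)^2*cos(v)/Abs(sin(u)), sin(u)^2*sin(v)/Abs(sin(u)), sin(2*u)/(2*Abs(sin(u)))), and the second partials r_uu, r_uv, r_vv. Take dot products:
  L(u, v) = r_uu · N̂ = -2*sin(u)/Abs(sin(u)),
  M(u, v) = r_uv · N̂ = 0,
  N(u, v) = r_vv · N̂ = -2*sin(u)^3/Abs(sin(u)).
Evaluating at (u, v) = (pi/6, pi/6):
  L = -2, M = 0, N = -1/2.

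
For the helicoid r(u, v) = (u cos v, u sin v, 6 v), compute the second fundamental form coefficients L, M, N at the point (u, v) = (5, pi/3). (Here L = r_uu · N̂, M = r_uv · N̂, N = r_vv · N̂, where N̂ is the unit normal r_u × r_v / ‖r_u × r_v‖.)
L = 0;  M = -6*sqrt(61)/61;  N = 0

Compute the unit normal N̂(u, v) = (6*sin(v)/sqrt(u^2 + 36), -6*cos(v)/sqrt(u^2 + 36), u/sqrt(u^2 + 36)), and the second partials r_uu, r_uv, r_vv. Take dot products:
  L(u, v) = r_uu · N̂ = 0,
  M(u, v) = r_uv · N̂ = -6/sqrt(u^2 + 36),
  N(u, v) = r_vv · N̂ = 0.
Evaluating at (u, v) = (5, pi/3):
  L = 0, M = -6*sqrt(61)/61, N = 0.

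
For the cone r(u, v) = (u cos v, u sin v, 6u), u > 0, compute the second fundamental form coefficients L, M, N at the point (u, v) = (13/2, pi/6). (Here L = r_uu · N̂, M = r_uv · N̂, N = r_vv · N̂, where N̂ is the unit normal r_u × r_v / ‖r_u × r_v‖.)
L = 0;  M = 0;  N = 39*sqrt(37)/37

Compute the unit normal N̂(u, v) = (-6*sqrt(37)*u*cos(v)/(37*Abs(u)), -6*sqrt(37)*u*sin(v)/(37*Abs(u)), sqrt(37)*u/(37*Abs(u))), and the second partials r_uu, r_uv, r_vv. Take dot products:
  L(u, v) = r_uu · N̂ = 0,
  M(u, v) = r_uv · N̂ = 0,
  N(u, v) = r_vv · N̂ = 6*sqrt(37)*u^2/(37*Abs(u)).
Evaluating at (u, v) = (13/2, pi/6):
  L = 0, M = 0, N = 39*sqrt(37)/37.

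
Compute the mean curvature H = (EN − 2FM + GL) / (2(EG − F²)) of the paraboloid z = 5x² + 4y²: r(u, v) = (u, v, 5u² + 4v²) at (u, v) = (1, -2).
H = 563*sqrt(357)/42483

With E = 100*u^2 + 1, F = 80*u*v, G = 64*v^2 + 1, L = 10/sqrt(100*u^2 + 64*v^2 + 1), M = 0, N = 8/sqrt(100*u^2 + 64*v^2 + 1), assemble
  H = (EN − 2FM + GL) / (2(EG − F²)) = (400*u^2 + 320*v^2 + 9)/(100*u^2 + 64*v^2 + 1)^(3/2).
At (u, v) = (1, -2): H = 563*sqrt(357)/42483.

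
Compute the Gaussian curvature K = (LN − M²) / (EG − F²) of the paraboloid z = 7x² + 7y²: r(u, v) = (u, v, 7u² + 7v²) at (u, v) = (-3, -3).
K = 196/12453841

Coefficients of the first fundamental form: E = 196*u^2 + 1, F = 196*u*v, G = 196*v^2 + 1.
Coefficients of the second fundamental form: L = 14/sqrt(196*u^2 + 196*v^2 + 1), M = 0, N = 14/sqrt(196*u^2 + 196*v^2 + 1).
Assemble K = (LN − M²)/(EG − F²) = 196/(38416*u^4 + 76832*u^2*v^2 + 392*u^2 + 38416*v^4 + 392*v^2 + 1). At (u, v) = (-3, -3): K = 196/12453841.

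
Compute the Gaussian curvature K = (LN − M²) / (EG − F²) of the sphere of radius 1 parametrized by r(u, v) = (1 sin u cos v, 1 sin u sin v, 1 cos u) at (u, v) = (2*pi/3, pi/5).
K = 1

Coefficients of the first fundamental form: E = 1, F = 0, G = sin(u)^2.
Coefficients of the second fundamental form: L = -sin(u)/Abs(sin(u)), M = 0, N = -sin(u)^3/Abs(sin(u)).
Assemble K = (LN − M²)/(EG − F²) = 1. At (u, v) = (2*pi/3, pi/5): K = 1.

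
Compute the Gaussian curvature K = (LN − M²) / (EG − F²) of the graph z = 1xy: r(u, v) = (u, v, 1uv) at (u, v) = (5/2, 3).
K = -16/4225

Coefficients of the first fundamental form: E = v^2 + 1, F = u*v, G = u^2 + 1.
Coefficients of the second fundamental form: L = 0, M = 1/sqrt(u^2 + v^2 + 1), N = 0.
Assemble K = (LN − M²)/(EG − F²) = 1/((u^2*v^2 - (u^2 + 1)*(v^2 + 1))*(u^2 + v^2 + 1)). At (u, v) = (5/2, 3): K = -16/4225.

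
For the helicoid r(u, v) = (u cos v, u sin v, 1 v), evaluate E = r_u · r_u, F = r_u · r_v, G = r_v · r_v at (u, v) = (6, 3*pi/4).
E = 1;  F = 0;  G = 37

Partials: r_u = (cos(v), sin(v), 0), r_v = (-u*sin(v), u*cos(v), 1). As functions of (u, v):
  E = r_u · r_u = 1,
  F = r_u · r_v = 0,
  G = r_v · r_v = u^2 + 1.
Evaluating at (u, v) = (6, 3*pi/4): E = 1, F = 0, G = 37.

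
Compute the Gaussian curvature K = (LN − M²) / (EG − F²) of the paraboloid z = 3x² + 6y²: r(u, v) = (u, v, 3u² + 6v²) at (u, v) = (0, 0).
K = 72

Coefficients of the first fundamental form: E = 36*u^2 + 1, F = 72*u*v, G = 144*v^2 + 1.
Coefficients of the second fundamental form: L = 6/sqrt(36*u^2 + 144*v^2 + 1), M = 0, N = 12/sqrt(36*u^2 + 144*v^2 + 1).
Assemble K = (LN − M²)/(EG − F²) = 72/(1296*u^4 + 10368*u^2*v^2 + 72*u^2 + 20736*v^4 + 288*v^2 + 1). At (u, v) = (0, 0): K = 72.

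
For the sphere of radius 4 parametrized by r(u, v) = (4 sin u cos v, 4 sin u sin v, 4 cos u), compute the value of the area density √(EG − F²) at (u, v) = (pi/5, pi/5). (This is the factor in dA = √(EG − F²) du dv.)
√(EG − F²)|_{(pi/5, pi/5)} = 4*sqrt(10 - 2*sqrt(5))

E = 16, F = 0, G = 16*sin(u)^2, so EG − F² = 256*sin(u)^2. Taking the positive square root: √(EG − F²) = 16*Abs(sin(u)). At (u, v) = (pi/5, pi/5): 4*sqrt(10 - 2*sqrt(5)).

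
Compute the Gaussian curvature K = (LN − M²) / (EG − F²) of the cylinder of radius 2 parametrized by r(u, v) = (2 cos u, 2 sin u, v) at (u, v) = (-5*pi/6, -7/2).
K = 0

Coefficients of the first fundamental form: E = 4, F = 0, G = 1.
Coefficients of the second fundamental form: L = -2, M = 0, N = 0.
Assemble K = (LN − M²)/(EG − F²) = 0. At (u, v) = (-5*pi/6, -7/2): K = 0.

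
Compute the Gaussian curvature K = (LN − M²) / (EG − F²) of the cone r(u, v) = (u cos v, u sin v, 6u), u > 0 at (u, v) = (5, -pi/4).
K = 0

Coefficients of the first fundamental form: E = 37, F = 0, G = u^2.
Coefficients of the second fundamental form: L = 0, M = 0, N = 6*sqrt(37)*u^2/(37*Abs(u)).
Assemble K = (LN − M²)/(EG − F²) = 0. At (u, v) = (5, -pi/4): K = 0.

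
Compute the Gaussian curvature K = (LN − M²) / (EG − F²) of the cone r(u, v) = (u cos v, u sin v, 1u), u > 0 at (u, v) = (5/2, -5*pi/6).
K = 0

Coefficients of the first fundamental form: E = 2, F = 0, G = u^2.
Coefficients of the second fundamental form: L = 0, M = 0, N = sqrt(2)*u^2/(2*Abs(u)).
Assemble K = (LN − M²)/(EG − F²) = 0. At (u, v) = (5/2, -5*pi/6): K = 0.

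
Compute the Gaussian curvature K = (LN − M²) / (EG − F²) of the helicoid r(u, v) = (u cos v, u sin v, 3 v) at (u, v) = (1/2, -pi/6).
K = -144/1369

Coefficients of the first fundamental form: E = 1, F = 0, G = u^2 + 9.
Coefficients of the second fundamental form: L = 0, M = -3/sqrt(u^2 + 9), N = 0.
Assemble K = (LN − M²)/(EG − F²) = -9/(u^2 + 9)^2. At (u, v) = (1/2, -pi/6): K = -144/1369.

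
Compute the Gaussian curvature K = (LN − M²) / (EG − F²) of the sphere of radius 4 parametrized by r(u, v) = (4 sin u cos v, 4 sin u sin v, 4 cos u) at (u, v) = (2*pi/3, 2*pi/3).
K = 1/16

Coefficients of the first fundamental form: E = 16, F = 0, G = 16*sin(u)^2.
Coefficients of the second fundamental form: L = -4*sin(u)/Abs(sin(u)), M = 0, N = -4*sin(u)^3/Abs(sin(u)).
Assemble K = (LN − M²)/(EG − F²) = 1/16. At (u, v) = (2*pi/3, 2*pi/3): K = 1/16.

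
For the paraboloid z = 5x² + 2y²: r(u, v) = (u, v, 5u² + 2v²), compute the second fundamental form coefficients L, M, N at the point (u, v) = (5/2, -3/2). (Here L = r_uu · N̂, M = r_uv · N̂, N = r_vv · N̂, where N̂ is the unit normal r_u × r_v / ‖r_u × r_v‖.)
L = 5*sqrt(662)/331;  M = 0;  N = 2*sqrt(662)/331

Compute the unit normal N̂(u, v) = (-10*u/sqrt(100*u^2 + 16*v^2 + 1), -4*v/sqrt(100*u^2 + 16*v^2 + 1), 1/sqrt(100*u^2 + 16*v^2 + 1)), and the second partials r_uu, r_uv, r_vv. Take dot products:
  L(u, v) = r_uu · N̂ = 10/sqrt(100*u^2 + 16*v^2 + 1),
  M(u, v) = r_uv · N̂ = 0,
  N(u, v) = r_vv · N̂ = 4/sqrt(100*u^2 + 16*v^2 + 1).
Evaluating at (u, v) = (5/2, -3/2):
  L = 5*sqrt(662)/331, M = 0, N = 2*sqrt(662)/331.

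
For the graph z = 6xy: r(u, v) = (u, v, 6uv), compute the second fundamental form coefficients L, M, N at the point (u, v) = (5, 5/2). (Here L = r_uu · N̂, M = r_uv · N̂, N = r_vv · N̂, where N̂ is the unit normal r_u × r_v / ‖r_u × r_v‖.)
L = 0;  M = 3*sqrt(1126)/563;  N = 0

Compute the unit normal N̂(u, v) = (-6*v/sqrt(36*u^2 + 36*v^2 + 1), -6*u/sqrt(36*u^2 + 36*v^2 + 1), 1/sqrt(36*u^2 + 36*v^2 + 1)), and the second partials r_uu, r_uv, r_vv. Take dot products:
  L(u, v) = r_uu · N̂ = 0,
  M(u, v) = r_uv · N̂ = 6/sqrt(36*u^2 + 36*v^2 + 1),
  N(u, v) = r_vv · N̂ = 0.
Evaluating at (u, v) = (5, 5/2):
  L = 0, M = 3*sqrt(1126)/563, N = 0.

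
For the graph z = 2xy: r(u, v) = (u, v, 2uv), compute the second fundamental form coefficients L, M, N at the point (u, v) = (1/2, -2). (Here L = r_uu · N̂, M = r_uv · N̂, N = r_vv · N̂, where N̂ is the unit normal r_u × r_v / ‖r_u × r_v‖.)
L = 0;  M = sqrt(2)/3;  N = 0

Compute the unit normal N̂(u, v) = (-2*v/sqrt(4*u^2 + 4*v^2 + 1), -2*u/sqrt(4*u^2 + 4*v^2 + 1), 1/sqrt(4*u^2 + 4*v^2 + 1)), and the second partials r_uu, r_uv, r_vv. Take dot products:
  L(u, v) = r_uu · N̂ = 0,
  M(u, v) = r_uv · N̂ = 2/sqrt(4*u^2 + 4*v^2 + 1),
  N(u, v) = r_vv · N̂ = 0.
Evaluating at (u, v) = (1/2, -2):
  L = 0, M = sqrt(2)/3, N = 0.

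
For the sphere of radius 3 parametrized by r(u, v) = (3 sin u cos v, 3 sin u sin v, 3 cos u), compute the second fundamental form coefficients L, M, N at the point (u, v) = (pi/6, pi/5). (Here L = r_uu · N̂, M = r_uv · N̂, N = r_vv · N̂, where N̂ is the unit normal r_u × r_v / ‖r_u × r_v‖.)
L = -3;  M = 0;  N = -3/4

Compute the unit normal N̂(u, v) = (sin(u)^2*cos(v)/Abs(sin(u)), sin(u)^2*sin(v)/Abs(sin(u)), sin(2*u)/(2*Abs(sin(u)))), and the second partials r_uu, r_uv, r_vv. Take dot products:
  L(u, v) = r_uu · N̂ = -3*sin(u)/Abs(sin(u)),
  M(u, v) = r_uv · N̂ = 0,
  N(u, v) = r_vv · N̂ = -3*sin(u)^3/Abs(sin(u)).
Evaluating at (u, v) = (pi/6, pi/5):
  L = -3, M = 0, N = -3/4.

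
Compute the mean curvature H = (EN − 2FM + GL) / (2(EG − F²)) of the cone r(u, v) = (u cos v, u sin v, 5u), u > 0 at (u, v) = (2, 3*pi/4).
H = 5*sqrt(26)/104

With E = 26, F = 0, G = u^2, L = 0, M = 0, N = 5*sqrt(26)*u^2/(26*Abs(u)), assemble
  H = (EN − 2FM + GL) / (2(EG − F²)) = 5*sqrt(26)/(52*Abs(u)).
At (u, v) = (2, 3*pi/4): H = 5*sqrt(26)/104.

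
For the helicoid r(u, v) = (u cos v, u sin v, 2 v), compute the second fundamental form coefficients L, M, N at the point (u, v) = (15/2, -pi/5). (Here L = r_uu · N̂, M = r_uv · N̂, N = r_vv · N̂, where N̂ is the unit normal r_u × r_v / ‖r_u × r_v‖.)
L = 0;  M = -4*sqrt(241)/241;  N = 0

Compute the unit normal N̂(u, v) = (2*sin(v)/sqrt(u^2 + 4), -2*cos(v)/sqrt(u^2 + 4), u/sqrt(u^2 + 4)), and the second partials r_uu, r_uv, r_vv. Take dot products:
  L(u, v) = r_uu · N̂ = 0,
  M(u, v) = r_uv · N̂ = -2/sqrt(u^2 + 4),
  N(u, v) = r_vv · N̂ = 0.
Evaluating at (u, v) = (15/2, -pi/5):
  L = 0, M = -4*sqrt(241)/241, N = 0.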